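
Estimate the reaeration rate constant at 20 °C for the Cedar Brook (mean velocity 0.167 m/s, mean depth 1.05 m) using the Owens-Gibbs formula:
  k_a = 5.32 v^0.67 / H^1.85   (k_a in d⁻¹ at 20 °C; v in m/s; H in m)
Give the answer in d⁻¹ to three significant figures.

k_a ≈ 1.47 d⁻¹

k_a = 5.32 × 0.167^0.67 / 1.05^1.85 = 5.32 × 0.3015 / 1.094 = 1.465 d⁻¹.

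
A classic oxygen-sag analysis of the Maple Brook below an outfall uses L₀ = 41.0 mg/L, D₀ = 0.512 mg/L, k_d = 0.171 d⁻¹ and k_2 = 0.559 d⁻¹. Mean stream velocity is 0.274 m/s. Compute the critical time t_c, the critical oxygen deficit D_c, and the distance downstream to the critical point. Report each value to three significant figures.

t_c ≈ 2.98 d; D_c ≈ 7.54 mg/L; x_c ≈ 70.5 km

With k_2/k_d = 3.269 and 1 − D₀(k_2−k_d)/(k_d L₀) = 0.9717,
t_c = ln(3.269 × 0.9717) / (0.559 − 0.171) = ln(3.176) / 0.3880 = 1.156/0.3880 = 2.979 d.
D_c = (k_d/k_2) L₀ e^(−k_d t_c) = (0.171/0.559) × 41.0 × e^(−0.171×2.979) = 0.3059 × 41.0 × 0.6009 = 7.536 mg/L.
x_c = v t_c = 0.274 m/s × 2.979 d × 86400 s/d = 70520 m ≈ 70.5 km.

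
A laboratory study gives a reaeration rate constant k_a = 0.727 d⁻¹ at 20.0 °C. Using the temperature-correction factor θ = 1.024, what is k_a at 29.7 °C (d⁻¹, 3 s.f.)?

k_a(T₂) = k_a(T₁) · θ^(T₂−T₁) = 0.727 × 1.024^(29.7−20.0)
= 0.727 × 1.024^9.70 = 0.727 × 1.259 = 0.9150 d⁻¹.

k_a ≈ 0.915 d⁻¹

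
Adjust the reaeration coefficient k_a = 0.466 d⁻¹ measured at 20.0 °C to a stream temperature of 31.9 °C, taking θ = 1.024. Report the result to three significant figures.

k_a(T₂) = k_a(T₁) · θ^(T₂−T₁) = 0.466 × 1.024^(31.9−20.0)
= 0.466 × 1.024^11.9 = 0.466 × 1.326 = 0.6180 d⁻¹.

k_a ≈ 0.618 d⁻¹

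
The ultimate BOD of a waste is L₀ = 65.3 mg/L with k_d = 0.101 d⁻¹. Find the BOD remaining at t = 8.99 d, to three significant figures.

L ≈ 26.3 mg/L

L_t = L₀ e^(−k_d t) = 65.3 × e^(−0.101×8.99) = 65.3 × 0.4033 = 26.34 mg/L.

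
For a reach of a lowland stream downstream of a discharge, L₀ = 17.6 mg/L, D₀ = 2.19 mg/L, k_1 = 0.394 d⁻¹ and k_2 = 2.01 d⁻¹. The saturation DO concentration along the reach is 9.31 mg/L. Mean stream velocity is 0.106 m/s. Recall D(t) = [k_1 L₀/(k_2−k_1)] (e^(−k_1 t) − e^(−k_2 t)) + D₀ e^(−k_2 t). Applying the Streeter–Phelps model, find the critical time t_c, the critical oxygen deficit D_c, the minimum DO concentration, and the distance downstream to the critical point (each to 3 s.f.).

t_c = [1/(k_2−k_1)] ln[(k_2/k_1)(1 − D₀(k_2−k_1)/(k_1 L₀))]
= [1/(2.01−0.394)] ln[(2.01/0.394)(1 − 2.19×1.616/(0.394×17.6))]
= (1/1.616) ln[5.102 × 0.4896] = 0.6188 × ln(2.498) = 0.6188 × 0.9155 = 0.5665 d.
L(t_c) = L₀ e^(−k_1 t_c) = 17.6 × 0.8000 = 14.08 mg/L, and at the critical point k_2 D_c = k_1 L, so D_c = (0.394/2.01) × 14.08 = 2.760 mg/L.
Minimum DO = C_s − D_c = 9.31 − 2.760 = 6.550 mg/L.
x_c = v t_c = 0.106 m/s × 0.5665 d × 86400 s/d = 5188 m ≈ 5.19 km.

t_c ≈ 0.566 d; D_c ≈ 2.76 mg/L; min DO ≈ 6.55 mg/L; x_c ≈ 5.19 km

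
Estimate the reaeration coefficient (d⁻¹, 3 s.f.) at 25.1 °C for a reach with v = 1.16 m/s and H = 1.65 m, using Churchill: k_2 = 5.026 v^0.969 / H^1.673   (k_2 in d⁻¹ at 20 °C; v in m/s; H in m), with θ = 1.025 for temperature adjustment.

k_2(20) = 5.026 × 1.16^0.969 / 1.65^1.673 = 5.026 × 1.155 / 2.311 = 2.511 d⁻¹.
k_2(25.1) = 2.511 × 1.025^(25.1−20) = 2.511 × 1.134 = 2.848 d⁻¹.

k_2 ≈ 2.85 d⁻¹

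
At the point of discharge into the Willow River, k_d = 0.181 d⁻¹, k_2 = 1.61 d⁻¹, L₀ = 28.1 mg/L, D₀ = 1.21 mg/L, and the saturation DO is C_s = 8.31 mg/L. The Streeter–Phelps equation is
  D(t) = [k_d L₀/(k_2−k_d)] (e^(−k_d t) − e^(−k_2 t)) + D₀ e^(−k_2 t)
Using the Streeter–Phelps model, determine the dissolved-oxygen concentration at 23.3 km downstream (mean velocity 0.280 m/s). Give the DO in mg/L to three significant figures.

DO ≈ 5.82 mg/L

Travel time t = x/v = 23.3 km / (0.280 m/s) = 23300 m / 0.280 m/s = 83210 s = 0.9631 d.
k_d L₀/(k_2−k_d) = 0.181×28.1/(1.61−0.181) = 5.086/1.429 = 3.559 mg/L.
e^(−k_d t) = e^(−0.181×0.9631) = 0.8400; e^(−k_2 t) = e^(−1.61×0.9631) = 0.2121.
D = 3.559 × (0.8400 − 0.2121) + 1.21 × 0.2121 = 2.235 + 0.2567 = 2.492 mg/L.
DO = C_s − D = 8.31 − 2.492 = 5.818 mg/L.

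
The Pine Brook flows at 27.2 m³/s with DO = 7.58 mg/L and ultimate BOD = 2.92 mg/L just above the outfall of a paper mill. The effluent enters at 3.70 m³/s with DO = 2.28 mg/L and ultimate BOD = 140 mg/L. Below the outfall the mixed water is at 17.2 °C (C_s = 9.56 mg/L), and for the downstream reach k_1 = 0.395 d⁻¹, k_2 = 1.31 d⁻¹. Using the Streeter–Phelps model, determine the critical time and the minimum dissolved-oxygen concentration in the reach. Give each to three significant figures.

Mixed DO = (27.2×7.58 + 3.70×2.28)/(27.2+3.70) = 214.6/30.90 = 6.945 mg/L.
Mixed L₀ = (27.2×2.92 + 3.70×140)/(30.90) = 597.4/30.90 = 19.33 mg/L.
Initial deficit D₀ = C_s − DO₀ = 9.56 − 6.945 = 2.615 mg/L.
t_c = (1/0.9150) ln[(1.31/0.395)(1 − 2.615×0.9150/(0.395×19.33))] = 1.093 × ln(2.278) = 0.8996 d.
D_c = (0.395/1.31) × 19.33 × e^(−0.395×0.8996) = 0.3015 × 19.33 × 0.7009 = 4.086 mg/L.
Minimum DO = 9.56 − 4.086 = 5.474 mg/L.

t_c ≈ 0.900 d; minimum DO ≈ 5.47 mg/L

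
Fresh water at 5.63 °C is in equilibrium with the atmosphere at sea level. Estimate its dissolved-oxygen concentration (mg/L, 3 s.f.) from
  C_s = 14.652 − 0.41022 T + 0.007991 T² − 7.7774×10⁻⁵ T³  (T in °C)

C_s = 14.652 − 0.41022×5.63 + 0.007991×5.63² − 7.7774×10⁻⁵×5.63³ = 12.58 mg/L.

C_s ≈ 12.6 mg/L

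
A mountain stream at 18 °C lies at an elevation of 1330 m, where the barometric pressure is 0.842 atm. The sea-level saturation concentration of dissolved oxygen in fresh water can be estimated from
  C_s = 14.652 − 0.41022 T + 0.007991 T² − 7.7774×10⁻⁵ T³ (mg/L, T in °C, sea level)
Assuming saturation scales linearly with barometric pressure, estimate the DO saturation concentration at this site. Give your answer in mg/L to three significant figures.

At sea level: C_s = 14.652 − 0.41022×18 + 0.007991×18² − 7.7774×10⁻⁵×18³ = 9.404 mg/L.
Pressure correction: C_s' = 9.404 × 0.842 = 7.918 mg/L.

C_s ≈ 7.92 mg/L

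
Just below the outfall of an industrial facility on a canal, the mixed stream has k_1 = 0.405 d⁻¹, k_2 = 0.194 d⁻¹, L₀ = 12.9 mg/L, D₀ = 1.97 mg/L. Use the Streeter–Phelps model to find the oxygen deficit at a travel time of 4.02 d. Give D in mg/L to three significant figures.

k_1 L₀/(k_2−k_1) = 0.405×12.9/(0.194−0.405) = 5.225/-0.2110 = -24.76 mg/L.
e^(−k_1 t) = e^(−0.405×4.020) = 0.1963; e^(−k_2 t) = e^(−0.194×4.020) = 0.4585.
D = -24.76 × (0.1963 − 0.4585) + 1.97 × 0.4585 = 6.491 + 0.9032 = 7.394 mg/L.

D ≈ 7.39 mg/L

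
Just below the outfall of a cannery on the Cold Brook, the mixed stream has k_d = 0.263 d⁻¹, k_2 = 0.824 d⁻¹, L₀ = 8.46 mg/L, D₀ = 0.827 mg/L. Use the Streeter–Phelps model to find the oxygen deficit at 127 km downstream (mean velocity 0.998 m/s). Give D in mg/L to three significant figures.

D ≈ 1.76 mg/L

Travel time t = x/v = 127 km / (0.998 m/s) = 127000 m / 0.998 m/s = 127300 s = 1.473 d.
k_d L₀/(k_2−k_d) = 0.263×8.46/(0.824−0.263) = 2.225/0.5610 = 3.966 mg/L.
e^(−k_d t) = e^(−0.263×1.473) = 0.6788; e^(−k_2 t) = e^(−0.824×1.473) = 0.2971.
D = 3.966 × (0.6788 − 0.2971) + 0.827 × 0.2971 = 1.514 + 0.2457 = 1.760 mg/L.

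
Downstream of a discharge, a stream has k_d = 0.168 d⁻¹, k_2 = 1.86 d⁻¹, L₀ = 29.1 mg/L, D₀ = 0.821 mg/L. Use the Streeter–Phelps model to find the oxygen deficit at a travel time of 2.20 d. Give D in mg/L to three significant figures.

k_d L₀/(k_2−k_d) = 0.168×29.1/(1.86−0.168) = 4.889/1.692 = 2.889 mg/L.
e^(−k_d t) = e^(−0.168×2.200) = 0.6910; e^(−k_2 t) = e^(−1.86×2.200) = 0.01671.
D = 2.889 × (0.6910 − 0.01671) + 0.821 × 0.01671 = 1.948 + 0.01372 = 1.962 mg/L.

D ≈ 1.96 mg/L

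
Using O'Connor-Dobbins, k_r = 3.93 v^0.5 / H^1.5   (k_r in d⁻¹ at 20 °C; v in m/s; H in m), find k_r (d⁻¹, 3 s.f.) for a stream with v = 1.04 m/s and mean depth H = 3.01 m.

k_r ≈ 0.767 d⁻¹

k_r = 3.93 × 1.04^0.5 / 3.01^1.5 = 3.93 × 1.020 / 5.222 = 0.7675 d⁻¹.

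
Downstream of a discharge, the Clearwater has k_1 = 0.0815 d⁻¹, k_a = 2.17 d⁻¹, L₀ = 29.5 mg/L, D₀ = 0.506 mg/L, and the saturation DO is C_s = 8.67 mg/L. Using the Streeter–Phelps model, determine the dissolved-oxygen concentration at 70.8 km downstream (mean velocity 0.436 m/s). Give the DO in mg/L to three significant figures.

DO ≈ 7.69 mg/L

Travel time t = x/v = 70.8 km / (0.436 m/s) = 70800 m / 0.436 m/s = 162400 s = 1.879 d.
k_1 L₀/(k_a−k_1) = 0.0815×29.5/(2.17−0.0815) = 2.404/2.088 = 1.151 mg/L.
e^(−k_1 t) = e^(−0.0815×1.879) = 0.8580; e^(−k_a t) = e^(−2.17×1.879) = 0.01693.
D = 1.151 × (0.8580 − 0.01693) + 0.506 × 0.01693 = 0.9682 + 0.008569 = 0.9768 mg/L.
DO = C_s − D = 8.67 − 0.9768 = 7.693 mg/L.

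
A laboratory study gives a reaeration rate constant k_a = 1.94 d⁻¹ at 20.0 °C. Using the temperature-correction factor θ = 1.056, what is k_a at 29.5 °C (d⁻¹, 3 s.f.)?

k_a(T₂) = k_a(T₁) · θ^(T₂−T₁) = 1.94 × 1.056^(29.5−20.0)
= 1.94 × 1.056^9.50 = 1.94 × 1.678 = 3.255 d⁻¹.

k_a ≈ 3.26 d⁻¹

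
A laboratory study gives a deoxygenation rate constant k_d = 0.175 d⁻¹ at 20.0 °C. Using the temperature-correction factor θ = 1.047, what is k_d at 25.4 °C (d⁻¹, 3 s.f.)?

k_d ≈ 0.224 d⁻¹

k_d(T₂) = k_d(T₁) · θ^(T₂−T₁) = 0.175 × 1.047^(25.4−20.0)
= 0.175 × 1.047^5.40 = 0.175 × 1.281 = 0.2243 d⁻¹.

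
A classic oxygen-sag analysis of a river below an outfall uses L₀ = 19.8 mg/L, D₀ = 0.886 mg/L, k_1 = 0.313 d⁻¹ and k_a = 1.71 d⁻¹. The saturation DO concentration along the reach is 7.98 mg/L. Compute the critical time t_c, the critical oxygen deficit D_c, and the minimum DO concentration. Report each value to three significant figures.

t_c ≈ 1.06 d; D_c ≈ 2.60 mg/L; min DO ≈ 5.38 mg/L

t_c = [1/(k_a−k_1)] ln[(k_a/k_1)(1 − D₀(k_a−k_1)/(k_1 L₀))]
= [1/(1.71−0.313)] ln[(1.71/0.313)(1 − 0.886×1.397/(0.313×19.8))]
= (1/1.397) ln[5.463 × 0.8003] = 0.7158 × ln(4.372) = 0.7158 × 1.475 = 1.056 d.
D_c = (k_1/k_a) L₀ e^(−k_1 t_c) = (0.313/1.71) × 19.8 × e^(−0.313×1.056) = 0.1830 × 19.8 × 0.7185 = 2.604 mg/L.
Minimum DO = C_s − D_c = 7.98 − 2.604 = 5.376 mg/L.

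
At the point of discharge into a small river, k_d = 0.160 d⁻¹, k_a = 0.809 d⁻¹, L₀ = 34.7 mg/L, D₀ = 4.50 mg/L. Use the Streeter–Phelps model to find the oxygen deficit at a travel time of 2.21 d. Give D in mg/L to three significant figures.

D ≈ 5.33 mg/L

k_d L₀/(k_a−k_d) = 0.160×34.7/(0.809−0.160) = 5.552/0.6490 = 8.555 mg/L.
e^(−k_d t) = e^(−0.160×2.210) = 0.7022; e^(−k_a t) = e^(−0.809×2.210) = 0.1673.
D = 8.555 × (0.7022 − 0.1673) + 4.50 × 0.1673 = 4.575 + 0.7529 = 5.328 mg/L.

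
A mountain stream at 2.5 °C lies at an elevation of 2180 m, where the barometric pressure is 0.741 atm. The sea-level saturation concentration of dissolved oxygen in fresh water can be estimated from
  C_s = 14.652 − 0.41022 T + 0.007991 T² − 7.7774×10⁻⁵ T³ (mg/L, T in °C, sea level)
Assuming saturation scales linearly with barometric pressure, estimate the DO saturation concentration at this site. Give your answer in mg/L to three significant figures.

At sea level: C_s = 14.652 − 0.41022×2.5 + 0.007991×2.5² − 7.7774×10⁻⁵×2.5³ = 13.68 mg/L.
Pressure correction: C_s' = 13.68 × 0.741 = 10.13 mg/L.

C_s ≈ 10.1 mg/L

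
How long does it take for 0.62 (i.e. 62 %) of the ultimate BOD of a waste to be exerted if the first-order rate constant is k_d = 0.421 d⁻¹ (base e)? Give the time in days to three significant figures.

t ≈ 2.30 d

y/L₀ = 1 − e^(−k_d t) = 0.62 ⇒ e^(−k_d t) = 0.380
t = −ln(0.380) / 0.421 = 0.9676 / 0.421 = 2.298 d.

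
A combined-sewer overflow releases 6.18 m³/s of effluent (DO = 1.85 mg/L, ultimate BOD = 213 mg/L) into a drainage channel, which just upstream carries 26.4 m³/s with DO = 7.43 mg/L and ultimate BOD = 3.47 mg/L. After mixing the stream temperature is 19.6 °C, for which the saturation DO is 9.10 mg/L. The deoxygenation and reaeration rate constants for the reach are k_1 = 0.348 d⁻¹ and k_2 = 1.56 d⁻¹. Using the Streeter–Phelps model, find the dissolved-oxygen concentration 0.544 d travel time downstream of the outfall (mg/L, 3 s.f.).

DO ≈ 2.97 mg/L

Mixed DO = (26.4×7.43 + 6.18×1.85)/(26.4+6.18) = 207.6/32.58 = 6.372 mg/L.
Mixed L₀ = (26.4×3.47 + 6.18×213)/(32.58) = 1408/32.58 = 43.22 mg/L.
Initial deficit D₀ = C_s − DO₀ = 9.10 − 6.372 = 2.728 mg/L.
D(0.544) = [0.348×43.22/(1.56−0.348)](e^(−0.348×0.544) − e^(−1.56×0.544)) + 2.728 e^(−1.56×0.544)
= 12.41 × (0.8275 − 0.4280) + 2.728 × 0.4280 = 6.125 mg/L.
DO = 9.10 − 6.125 = 2.975 mg/L.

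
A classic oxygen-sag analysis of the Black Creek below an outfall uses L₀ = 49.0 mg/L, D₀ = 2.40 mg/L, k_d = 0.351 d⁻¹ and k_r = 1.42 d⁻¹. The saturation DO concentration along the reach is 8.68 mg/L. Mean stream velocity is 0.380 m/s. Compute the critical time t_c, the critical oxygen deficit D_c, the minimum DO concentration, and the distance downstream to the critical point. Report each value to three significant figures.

t_c ≈ 1.16 d; D_c ≈ 8.07 mg/L; min DO ≈ 0.609 mg/L; x_c ≈ 38.0 km

With k_r/k_d = 4.046 and 1 − D₀(k_r−k_d)/(k_d L₀) = 0.8508,
t_c = ln(4.046 × 0.8508) / (1.42 − 0.351) = ln(3.442) / 1.069 = 1.236/1.069 = 1.156 d.
D_c = (k_d/k_r) L₀ e^(−k_d t_c) = (0.351/1.42) × 49.0 × e^(−0.351×1.156) = 0.2472 × 49.0 × 0.6664 = 8.071 mg/L.
Minimum DO = C_s − D_c = 8.68 − 8.071 = 0.6085 mg/L.
x_c = v t_c = 0.380 m/s × 1.156 d × 86400 s/d = 37960 m ≈ 38.0 km.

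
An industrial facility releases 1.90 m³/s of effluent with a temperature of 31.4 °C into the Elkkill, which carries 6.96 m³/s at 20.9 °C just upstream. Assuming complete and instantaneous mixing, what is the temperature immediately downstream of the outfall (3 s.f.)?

23.2 °C

Flow-weighted mixing: C = (Q_r C_r + Q_w C_w)/(Q_r + Q_w)
= (6.96×20.9 + 1.90×31.4)/(6.96 + 1.90) = 205.1/8.860 = 23.15 °C.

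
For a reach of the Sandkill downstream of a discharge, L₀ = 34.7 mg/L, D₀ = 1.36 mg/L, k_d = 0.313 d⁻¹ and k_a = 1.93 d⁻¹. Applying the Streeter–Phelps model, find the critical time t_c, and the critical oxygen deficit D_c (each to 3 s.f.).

At the critical point dD/dt = 0, so k_d L₀ e^(−k_d t) = k_a D. Substituting D(t) from the Streeter–Phelps equation and solving for t gives
t_c = ln[(k_a/k_d)(1 − D₀(k_a−k_d)/(k_d L₀))] / (k_a−k_d).
Here k_a−k_d = 1.617 d⁻¹ and 1 − D₀(k_a−k_d)/(k_d L₀) = 1 − 1.36×1.617/(0.313×34.7) = 0.7975, so
t_c = ln(6.166 × 0.7975) / 1.617 = 1.593 / 1.617 = 0.9851 d.
D_c = (k_d/k_a) L₀ e^(−k_d t_c) = (0.313/1.93) × 34.7 × e^(−0.313×0.9851) = 0.1622 × 34.7 × 0.7347 = 4.134 mg/L.

t_c ≈ 0.985 d; D_c ≈ 4.13 mg/L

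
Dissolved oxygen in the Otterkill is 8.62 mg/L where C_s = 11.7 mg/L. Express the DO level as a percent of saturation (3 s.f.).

% saturation = C/C_s × 100 = 8.62/11.7 × 100 = 73.7 %.

73.7 % saturation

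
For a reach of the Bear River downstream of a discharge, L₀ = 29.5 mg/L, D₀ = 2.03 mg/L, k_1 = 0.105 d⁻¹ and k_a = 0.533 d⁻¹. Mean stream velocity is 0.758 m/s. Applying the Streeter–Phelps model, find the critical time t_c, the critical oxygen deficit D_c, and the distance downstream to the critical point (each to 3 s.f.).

t_c ≈ 3.03 d; D_c ≈ 4.23 mg/L; x_c ≈ 198 km

With k_a/k_1 = 5.076 and 1 − D₀(k_a−k_1)/(k_1 L₀) = 0.7195,
t_c = ln(5.076 × 0.7195) / (0.533 − 0.105) = ln(3.652) / 0.4280 = 1.295/0.4280 = 3.027 d.
D_c = (k_1/k_a) L₀ e^(−k_1 t_c) = (0.105/0.533) × 29.5 × e^(−0.105×3.027) = 0.1970 × 29.5 × 0.7278 = 4.229 mg/L.
x_c = v t_c = 0.758 m/s × 3.027 d × 86400 s/d = 198200 m ≈ 198 km.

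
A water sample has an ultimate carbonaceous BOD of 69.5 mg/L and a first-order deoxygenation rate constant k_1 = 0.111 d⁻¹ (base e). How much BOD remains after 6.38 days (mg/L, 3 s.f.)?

L ≈ 34.2 mg/L

L_t = L₀ e^(−k_1 t) = 69.5 × e^(−0.111×6.38) = 69.5 × 0.4925 = 34.23 mg/L.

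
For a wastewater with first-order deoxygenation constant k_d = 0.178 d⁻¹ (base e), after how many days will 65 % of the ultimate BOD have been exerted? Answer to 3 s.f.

y/L₀ = 1 − e^(−k_d t) = 0.65 ⇒ e^(−k_d t) = 0.350
t = −ln(0.350) / 0.178 = 1.050 / 0.178 = 5.898 d.

t ≈ 5.90 d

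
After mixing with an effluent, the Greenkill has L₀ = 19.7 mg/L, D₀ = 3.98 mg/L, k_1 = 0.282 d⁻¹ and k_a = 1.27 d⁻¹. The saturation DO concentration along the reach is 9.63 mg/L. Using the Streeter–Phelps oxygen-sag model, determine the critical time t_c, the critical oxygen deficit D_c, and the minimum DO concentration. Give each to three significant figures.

t_c = [1/(k_a−k_1)] ln[(k_a/k_1)(1 − D₀(k_a−k_1)/(k_1 L₀))]
= [1/(1.27−0.282)] ln[(1.27/0.282)(1 − 3.98×0.9880/(0.282×19.7))]
= (1/0.9880) ln[4.504 × 0.2922] = 1.012 × ln(1.316) = 1.012 × 0.2745 = 0.2778 d.
D_c = (k_1/k_a) L₀ e^(−k_1 t_c) = (0.282/1.27) × 19.7 × e^(−0.282×0.2778) = 0.2220 × 19.7 × 0.9246 = 4.045 mg/L.
Minimum DO = C_s − D_c = 9.63 − 4.045 = 5.585 mg/L.

t_c ≈ 0.278 d; D_c ≈ 4.04 mg/L; min DO ≈ 5.59 mg/L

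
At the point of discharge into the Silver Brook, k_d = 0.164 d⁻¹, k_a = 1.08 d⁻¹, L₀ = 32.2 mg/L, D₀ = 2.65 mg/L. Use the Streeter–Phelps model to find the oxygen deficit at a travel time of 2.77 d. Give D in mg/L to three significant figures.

k_d L₀/(k_a−k_d) = 0.164×32.2/(1.08−0.164) = 5.281/0.9160 = 5.765 mg/L.
e^(−k_d t) = e^(−0.164×2.770) = 0.6349; e^(−k_a t) = e^(−1.08×2.770) = 0.05021.
D = 5.765 × (0.6349 − 0.05021) + 2.65 × 0.05021 = 3.371 + 0.1330 = 3.504 mg/L.

D ≈ 3.50 mg/L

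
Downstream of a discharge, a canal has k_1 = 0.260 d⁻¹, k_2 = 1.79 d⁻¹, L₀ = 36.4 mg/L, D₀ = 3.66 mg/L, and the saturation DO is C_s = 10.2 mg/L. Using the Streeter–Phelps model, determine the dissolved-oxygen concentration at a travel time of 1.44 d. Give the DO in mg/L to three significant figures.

k_1 L₀/(k_2−k_1) = 0.260×36.4/(1.79−0.260) = 9.464/1.530 = 6.186 mg/L.
e^(−k_1 t) = e^(−0.260×1.440) = 0.6877; e^(−k_2 t) = e^(−1.79×1.440) = 0.07596.
D = 6.186 × (0.6877 − 0.07596) + 3.66 × 0.07596 = 3.784 + 0.2780 = 4.062 mg/L.
DO = C_s − D = 10.2 − 4.062 = 6.138 mg/L.

DO ≈ 6.14 mg/L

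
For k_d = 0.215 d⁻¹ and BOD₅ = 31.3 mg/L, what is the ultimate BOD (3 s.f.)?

L₀ ≈ 47.5 mg/L

BOD₅ = L₀(1 − e^(−5k_d)) ⇒ L₀ = BOD₅ / (1 − e^(−5×0.215))
= 31.3 / (1 − 0.3413) = 31.3 / 0.6587 = 47.52 mg/L.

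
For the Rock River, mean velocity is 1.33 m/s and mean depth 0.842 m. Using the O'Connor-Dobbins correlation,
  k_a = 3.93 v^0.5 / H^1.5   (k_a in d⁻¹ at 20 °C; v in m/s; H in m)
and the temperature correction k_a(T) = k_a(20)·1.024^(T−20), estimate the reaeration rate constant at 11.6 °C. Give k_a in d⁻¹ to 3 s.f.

k_a ≈ 4.81 d⁻¹

k_a(20) = 3.93 × 1.33^0.5 / 0.842^1.5 = 3.93 × 1.153 / 0.7726 = 5.866 d⁻¹.
k_a(11.6) = 5.866 × 1.024^(11.6−20) = 5.866 × 0.8194 = 4.807 d⁻¹.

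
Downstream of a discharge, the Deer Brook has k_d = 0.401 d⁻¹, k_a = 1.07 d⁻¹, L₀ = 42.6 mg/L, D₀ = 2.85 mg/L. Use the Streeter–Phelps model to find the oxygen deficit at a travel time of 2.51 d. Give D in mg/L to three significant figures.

D ≈ 7.79 mg/L

k_d L₀/(k_a−k_d) = 0.401×42.6/(1.07−0.401) = 17.08/0.6690 = 25.53 mg/L.
e^(−k_d t) = e^(−0.401×2.510) = 0.3655; e^(−k_a t) = e^(−1.07×2.510) = 0.06817.
D = 25.53 × (0.3655 − 0.06817) + 2.85 × 0.06817 = 7.592 + 0.1943 = 7.786 mg/L.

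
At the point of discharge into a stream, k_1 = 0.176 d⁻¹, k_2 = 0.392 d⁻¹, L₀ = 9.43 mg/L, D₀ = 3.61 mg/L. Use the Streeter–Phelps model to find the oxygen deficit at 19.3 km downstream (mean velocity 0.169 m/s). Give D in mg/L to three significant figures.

Travel time t = x/v = 19.3 km / (0.169 m/s) = 19300 m / 0.169 m/s = 114200 s = 1.322 d.
k_1 L₀/(k_2−k_1) = 0.176×9.43/(0.392−0.176) = 1.660/0.2160 = 7.684 mg/L.
e^(−k_1 t) = e^(−0.176×1.322) = 0.7924; e^(−k_2 t) = e^(−0.392×1.322) = 0.5956.
D = 7.684 × (0.7924 − 0.5956) + 3.61 × 0.5956 = 1.512 + 2.150 = 3.662 mg/L.

D ≈ 3.66 mg/L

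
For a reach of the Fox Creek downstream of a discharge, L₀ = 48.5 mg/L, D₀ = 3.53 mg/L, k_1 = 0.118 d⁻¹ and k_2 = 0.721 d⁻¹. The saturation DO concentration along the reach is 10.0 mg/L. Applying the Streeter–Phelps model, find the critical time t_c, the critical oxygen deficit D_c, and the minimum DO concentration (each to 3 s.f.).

t_c ≈ 2.23 d; D_c ≈ 6.10 mg/L; min DO ≈ 3.90 mg/L

t_c = [1/(k_2−k_1)] ln[(k_2/k_1)(1 − D₀(k_2−k_1)/(k_1 L₀))]
= [1/(0.721−0.118)] ln[(0.721/0.118)(1 − 3.53×0.6030/(0.118×48.5))]
= (1/0.6030) ln[6.110 × 0.6281] = 1.658 × ln(3.838) = 1.658 × 1.345 = 2.230 d.
L(t_c) = L₀ e^(−k_1 t_c) = 48.5 × 0.7686 = 37.28 mg/L, and at the critical point k_2 D_c = k_1 L, so D_c = (0.118/0.721) × 37.28 = 6.101 mg/L.
Minimum DO = C_s − D_c = 10.0 − 6.101 = 3.899 mg/L.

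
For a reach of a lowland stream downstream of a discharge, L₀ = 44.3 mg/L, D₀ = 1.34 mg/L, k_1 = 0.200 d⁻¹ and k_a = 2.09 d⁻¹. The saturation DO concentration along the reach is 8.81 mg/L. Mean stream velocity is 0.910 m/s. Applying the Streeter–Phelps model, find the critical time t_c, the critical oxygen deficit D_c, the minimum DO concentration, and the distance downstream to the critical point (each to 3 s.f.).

t_c = [1/(k_a−k_1)] ln[(k_a/k_1)(1 − D₀(k_a−k_1)/(k_1 L₀))]
= [1/(2.09−0.200)] ln[(2.09/0.200)(1 − 1.34×1.890/(0.200×44.3))]
= (1/1.890) ln[10.45 × 0.7142] = 0.5291 × ln(7.463) = 0.5291 × 2.010 = 1.063 d.
L(t_c) = L₀ e^(−k_1 t_c) = 44.3 × 0.8084 = 35.81 mg/L, and at the critical point k_a D_c = k_1 L, so D_c = (0.200/2.09) × 35.81 = 3.427 mg/L.
Minimum DO = C_s − D_c = 8.81 − 3.427 = 5.383 mg/L.
x_c = v t_c = 0.910 m/s × 1.063 d × 86400 s/d = 83610 m ≈ 83.6 km.

t_c ≈ 1.06 d; D_c ≈ 3.43 mg/L; min DO ≈ 5.38 mg/L; x_c ≈ 83.6 km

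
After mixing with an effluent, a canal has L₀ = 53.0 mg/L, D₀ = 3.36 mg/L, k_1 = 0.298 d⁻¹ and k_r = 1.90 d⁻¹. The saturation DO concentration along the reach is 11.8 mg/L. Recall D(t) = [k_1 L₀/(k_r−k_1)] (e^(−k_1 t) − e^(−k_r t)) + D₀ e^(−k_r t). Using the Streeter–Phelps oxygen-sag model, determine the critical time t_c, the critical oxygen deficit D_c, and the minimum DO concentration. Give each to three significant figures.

At the critical point dD/dt = 0, so k_1 L₀ e^(−k_1 t) = k_r D. Substituting D(t) from the Streeter–Phelps equation and solving for t gives
t_c = ln[(k_r/k_1)(1 − D₀(k_r−k_1)/(k_1 L₀))] / (k_r−k_1).
Here k_r−k_1 = 1.602 d⁻¹ and 1 − D₀(k_r−k_1)/(k_1 L₀) = 1 − 3.36×1.602/(0.298×53.0) = 0.6592, so
t_c = ln(6.376 × 0.6592) / 1.602 = 1.436 / 1.602 = 0.8962 d.
L(t_c) = L₀ e^(−k_1 t_c) = 53.0 × 0.7656 = 40.58 mg/L, and at the critical point k_r D_c = k_1 L, so D_c = (0.298/1.90) × 40.58 = 6.364 mg/L.
Minimum DO = C_s − D_c = 11.8 − 6.364 = 5.436 mg/L.

t_c ≈ 0.896 d; D_c ≈ 6.36 mg/L; min DO ≈ 5.44 mg/L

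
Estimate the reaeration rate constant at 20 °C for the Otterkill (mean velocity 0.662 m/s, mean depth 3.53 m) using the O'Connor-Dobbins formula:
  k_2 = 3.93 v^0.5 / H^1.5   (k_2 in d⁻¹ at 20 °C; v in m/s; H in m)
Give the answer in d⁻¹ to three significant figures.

k_2 = 3.93 × 0.662^0.5 / 3.53^1.5 = 3.93 × 0.8136 / 6.632 = 0.4821 d⁻¹.

k_2 ≈ 0.482 d⁻¹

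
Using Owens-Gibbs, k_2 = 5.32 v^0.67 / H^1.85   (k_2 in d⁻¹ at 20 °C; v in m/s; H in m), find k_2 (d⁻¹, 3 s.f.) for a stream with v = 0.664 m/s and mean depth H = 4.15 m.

k_2 ≈ 0.291 d⁻¹

k_2 = 5.32 × 0.664^0.67 / 4.15^1.85 = 5.32 × 0.7601 / 13.91 = 0.2907 d⁻¹.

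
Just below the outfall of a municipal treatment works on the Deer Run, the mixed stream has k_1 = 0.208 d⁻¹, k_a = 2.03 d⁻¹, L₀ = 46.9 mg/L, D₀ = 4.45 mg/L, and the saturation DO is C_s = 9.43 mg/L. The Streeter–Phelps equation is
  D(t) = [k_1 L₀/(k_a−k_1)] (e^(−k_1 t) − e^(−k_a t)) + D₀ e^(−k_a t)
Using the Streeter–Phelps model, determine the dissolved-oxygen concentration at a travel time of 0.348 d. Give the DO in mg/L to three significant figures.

k_1 L₀/(k_a−k_1) = 0.208×46.9/(2.03−0.208) = 9.755/1.822 = 5.354 mg/L.
e^(−k_1 t) = e^(−0.208×0.3480) = 0.9302; e^(−k_a t) = e^(−2.03×0.3480) = 0.4934.
D = 5.354 × (0.9302 − 0.4934) + 4.45 × 0.4934 = 2.339 + 2.196 = 4.534 mg/L.
DO = C_s − D = 9.43 − 4.534 = 4.896 mg/L.

DO ≈ 4.90 mg/L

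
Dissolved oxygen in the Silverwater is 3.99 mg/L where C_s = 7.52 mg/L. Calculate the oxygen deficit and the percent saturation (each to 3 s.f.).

D = C_s − C = 7.52 − 3.99 = 3.53 mg/L.
% saturation = 3.99/7.52 × 100 = 53.1 %.

D ≈ 3.53 mg/L; 53.1 % saturation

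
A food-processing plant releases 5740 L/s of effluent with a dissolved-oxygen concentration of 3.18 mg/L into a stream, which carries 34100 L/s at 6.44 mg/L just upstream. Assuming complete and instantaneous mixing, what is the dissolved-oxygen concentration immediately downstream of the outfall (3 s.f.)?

5.97 mg/L

Flow-weighted mixing: C = (Q_r C_r + Q_w C_w)/(Q_r + Q_w)
= (34100×6.44 + 5740×3.18)/(34100 + 5740) = 237900/39840 = 5.970 mg/L.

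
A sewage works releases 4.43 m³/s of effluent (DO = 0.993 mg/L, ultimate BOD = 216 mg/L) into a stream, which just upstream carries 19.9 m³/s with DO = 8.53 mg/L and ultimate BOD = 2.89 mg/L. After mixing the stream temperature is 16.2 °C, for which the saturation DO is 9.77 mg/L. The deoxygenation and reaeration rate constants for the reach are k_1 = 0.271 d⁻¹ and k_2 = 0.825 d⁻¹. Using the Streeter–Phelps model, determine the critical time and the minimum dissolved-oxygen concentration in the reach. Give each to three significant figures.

Mixed DO = (19.9×8.53 + 4.43×0.993)/(19.9+4.43) = 174.1/24.33 = 7.158 mg/L.
Mixed L₀ = (19.9×2.89 + 4.43×216)/(24.33) = 1014/24.33 = 41.69 mg/L.
Initial deficit D₀ = C_s − DO₀ = 9.77 − 7.158 = 2.612 mg/L.
t_c = (1/0.5540) ln[(0.825/0.271)(1 − 2.612×0.5540/(0.271×41.69))] = 1.805 × ln(2.654) = 1.762 d.
D_c = (0.271/0.825) × 41.69 × e^(−0.271×1.762) = 0.3285 × 41.69 × 0.6203 = 8.496 mg/L.
Minimum DO = 9.77 − 8.496 = 1.274 mg/L.

t_c ≈ 1.76 d; minimum DO ≈ 1.27 mg/L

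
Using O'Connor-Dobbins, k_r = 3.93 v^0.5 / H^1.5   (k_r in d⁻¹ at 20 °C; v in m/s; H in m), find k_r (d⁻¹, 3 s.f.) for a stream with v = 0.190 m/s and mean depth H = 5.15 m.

k_r = 3.93 × 0.190^0.5 / 5.15^1.5 = 3.93 × 0.4359 / 11.69 = 0.1466 d⁻¹.

k_r ≈ 0.147 d⁻¹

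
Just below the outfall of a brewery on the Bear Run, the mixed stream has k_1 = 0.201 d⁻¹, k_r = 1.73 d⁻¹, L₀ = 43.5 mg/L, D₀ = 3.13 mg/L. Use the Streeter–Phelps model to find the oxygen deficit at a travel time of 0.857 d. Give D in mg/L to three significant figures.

D ≈ 4.23 mg/L

k_1 L₀/(k_r−k_1) = 0.201×43.5/(1.73−0.201) = 8.744/1.529 = 5.718 mg/L.
e^(−k_1 t) = e^(−0.201×0.8570) = 0.8418; e^(−k_r t) = e^(−1.73×0.8570) = 0.2270.
D = 5.718 × (0.8418 − 0.2270) + 3.13 × 0.2270 = 3.515 + 0.7106 = 4.226 mg/L.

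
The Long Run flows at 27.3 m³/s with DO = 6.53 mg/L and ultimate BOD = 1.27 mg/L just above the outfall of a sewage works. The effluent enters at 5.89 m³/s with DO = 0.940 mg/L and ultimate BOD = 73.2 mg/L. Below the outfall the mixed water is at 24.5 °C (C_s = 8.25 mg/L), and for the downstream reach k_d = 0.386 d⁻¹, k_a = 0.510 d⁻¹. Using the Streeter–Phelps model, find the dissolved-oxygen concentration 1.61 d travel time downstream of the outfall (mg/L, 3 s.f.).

DO ≈ 2.81 mg/L

Mixed DO = (27.3×6.53 + 5.89×0.940)/(27.3+5.89) = 183.8/33.19 = 5.538 mg/L.
Mixed L₀ = (27.3×1.27 + 5.89×73.2)/(33.19) = 465.8/33.19 = 14.03 mg/L.
Initial deficit D₀ = C_s − DO₀ = 8.25 − 5.538 = 2.712 mg/L.
D(1.61) = [0.386×14.03/(0.510−0.386)](e^(−0.386×1.61) − e^(−0.510×1.61)) + 2.712 e^(−0.510×1.61)
= 43.69 × (0.5372 − 0.4399) + 2.712 × 0.4399 = 5.440 mg/L.
DO = 8.25 − 5.440 = 2.810 mg/L.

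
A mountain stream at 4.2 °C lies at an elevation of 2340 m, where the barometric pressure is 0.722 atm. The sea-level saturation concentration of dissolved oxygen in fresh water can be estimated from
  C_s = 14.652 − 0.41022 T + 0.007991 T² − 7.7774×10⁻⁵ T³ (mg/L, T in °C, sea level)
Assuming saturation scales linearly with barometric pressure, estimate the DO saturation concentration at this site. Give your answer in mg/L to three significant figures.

C_s ≈ 9.43 mg/L

At sea level: C_s = 14.652 − 0.41022×4.2 + 0.007991×4.2² − 7.7774×10⁻⁵×4.2³ = 13.06 mg/L.
Pressure correction: C_s' = 13.06 × 0.722 = 9.432 mg/L.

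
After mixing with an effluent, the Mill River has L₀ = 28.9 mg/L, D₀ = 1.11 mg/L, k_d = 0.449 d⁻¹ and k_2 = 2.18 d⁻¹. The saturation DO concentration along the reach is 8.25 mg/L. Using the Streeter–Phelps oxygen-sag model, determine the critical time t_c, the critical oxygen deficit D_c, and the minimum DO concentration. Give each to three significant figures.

t_c ≈ 0.820 d; D_c ≈ 4.12 mg/L; min DO ≈ 4.13 mg/L

t_c = [1/(k_2−k_d)] ln[(k_2/k_d)(1 − D₀(k_2−k_d)/(k_d L₀))]
= [1/(2.18−0.449)] ln[(2.18/0.449)(1 − 1.11×1.731/(0.449×28.9))]
= (1/1.731) ln[4.855 × 0.8519] = 0.5777 × ln(4.136) = 0.5777 × 1.420 = 0.8202 d.
L(t_c) = L₀ e^(−k_d t_c) = 28.9 × 0.6919 = 20.00 mg/L, and at the critical point k_2 D_c = k_d L, so D_c = (0.449/2.18) × 20.00 = 4.119 mg/L.
Minimum DO = C_s − D_c = 8.25 − 4.119 = 4.131 mg/L.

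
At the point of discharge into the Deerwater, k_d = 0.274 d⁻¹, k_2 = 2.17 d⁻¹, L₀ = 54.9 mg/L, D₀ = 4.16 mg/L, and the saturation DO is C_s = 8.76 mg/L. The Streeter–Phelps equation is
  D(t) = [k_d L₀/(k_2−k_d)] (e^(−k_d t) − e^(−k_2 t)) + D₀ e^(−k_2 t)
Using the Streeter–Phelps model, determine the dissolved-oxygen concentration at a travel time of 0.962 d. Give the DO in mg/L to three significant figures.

k_d L₀/(k_2−k_d) = 0.274×54.9/(2.17−0.274) = 15.04/1.896 = 7.934 mg/L.
e^(−k_d t) = e^(−0.274×0.9620) = 0.7683; e^(−k_2 t) = e^(−2.17×0.9620) = 0.1240.
D = 7.934 × (0.7683 − 0.1240) + 4.16 × 0.1240 = 5.112 + 0.5158 = 5.628 mg/L.
DO = C_s − D = 8.76 − 5.628 = 3.132 mg/L.

DO ≈ 3.13 mg/L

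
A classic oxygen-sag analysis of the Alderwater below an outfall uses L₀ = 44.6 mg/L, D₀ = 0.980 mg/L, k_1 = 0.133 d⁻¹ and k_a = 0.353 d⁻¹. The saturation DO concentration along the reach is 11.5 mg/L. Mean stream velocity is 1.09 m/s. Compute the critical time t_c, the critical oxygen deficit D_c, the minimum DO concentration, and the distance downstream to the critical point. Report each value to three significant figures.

t_c = [1/(k_a−k_1)] ln[(k_a/k_1)(1 − D₀(k_a−k_1)/(k_1 L₀))]
= [1/(0.353−0.133)] ln[(0.353/0.133)(1 − 0.980×0.2200/(0.133×44.6))]
= (1/0.2200) ln[2.654 × 0.9637] = 4.545 × ln(2.558) = 4.545 × 0.9391 = 4.269 d.
L(t_c) = L₀ e^(−k_1 t_c) = 44.6 × 0.5668 = 25.28 mg/L, and at the critical point k_a D_c = k_1 L, so D_c = (0.133/0.353) × 25.28 = 9.525 mg/L.
Minimum DO = C_s − D_c = 11.5 − 9.525 = 1.975 mg/L.
x_c = v t_c = 1.09 m/s × 4.269 d × 86400 s/d = 402000 m ≈ 402 km.

t_c ≈ 4.27 d; D_c ≈ 9.52 mg/L; min DO ≈ 1.98 mg/L; x_c ≈ 402 km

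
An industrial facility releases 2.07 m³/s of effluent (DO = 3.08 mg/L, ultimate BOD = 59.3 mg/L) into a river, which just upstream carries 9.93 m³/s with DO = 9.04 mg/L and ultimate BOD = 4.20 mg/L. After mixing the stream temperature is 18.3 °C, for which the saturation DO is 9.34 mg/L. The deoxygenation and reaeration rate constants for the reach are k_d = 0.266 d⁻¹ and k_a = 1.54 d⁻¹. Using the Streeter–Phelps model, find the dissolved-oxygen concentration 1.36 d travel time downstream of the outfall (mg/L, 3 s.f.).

Mixed DO = (9.93×9.04 + 2.07×3.08)/(9.93+2.07) = 96.14/12.00 = 8.012 mg/L.
Mixed L₀ = (9.93×4.20 + 2.07×59.3)/(12.00) = 164.5/12.00 = 13.70 mg/L.
Initial deficit D₀ = C_s − DO₀ = 9.34 − 8.012 = 1.328 mg/L.
D(1.36) = [0.266×13.70/(1.54−0.266)](e^(−0.266×1.36) − e^(−1.54×1.36)) + 1.328 e^(−1.54×1.36)
= 2.861 × (0.6964 − 0.1231) + 1.328 × 0.1231 = 1.804 mg/L.
DO = 9.34 − 1.804 = 7.536 mg/L.

DO ≈ 7.54 mg/L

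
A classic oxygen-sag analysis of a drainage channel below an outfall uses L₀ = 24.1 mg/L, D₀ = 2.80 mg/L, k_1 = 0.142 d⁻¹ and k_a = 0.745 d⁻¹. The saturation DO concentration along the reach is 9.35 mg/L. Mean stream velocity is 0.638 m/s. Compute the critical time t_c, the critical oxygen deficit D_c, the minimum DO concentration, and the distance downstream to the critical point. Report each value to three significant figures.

With k_a/k_1 = 5.246 and 1 − D₀(k_a−k_1)/(k_1 L₀) = 0.5066,
t_c = ln(5.246 × 0.5066) / (0.745 − 0.142) = ln(2.658) / 0.6030 = 0.9776/0.6030 = 1.621 d.
D_c = (k_1/k_a) L₀ e^(−k_1 t_c) = (0.142/0.745) × 24.1 × e^(−0.142×1.621) = 0.1906 × 24.1 × 0.7944 = 3.649 mg/L.
Minimum DO = C_s − D_c = 9.35 − 3.649 = 5.701 mg/L.
x_c = v t_c = 0.638 m/s × 1.621 d × 86400 s/d = 89370 m ≈ 89.4 km.

t_c ≈ 1.62 d; D_c ≈ 3.65 mg/L; min DO ≈ 5.70 mg/L; x_c ≈ 89.4 km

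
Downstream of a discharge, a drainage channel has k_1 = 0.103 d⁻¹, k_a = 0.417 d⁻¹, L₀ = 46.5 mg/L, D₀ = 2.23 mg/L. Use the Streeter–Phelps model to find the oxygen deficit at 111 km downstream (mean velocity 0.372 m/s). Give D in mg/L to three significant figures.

D ≈ 7.60 mg/L

Travel time t = x/v = 111 km / (0.372 m/s) = 111000 m / 0.372 m/s = 298400 s = 3.454 d.
k_1 L₀/(k_a−k_1) = 0.103×46.5/(0.417−0.103) = 4.789/0.3140 = 15.25 mg/L.
e^(−k_1 t) = e^(−0.103×3.454) = 0.7007; e^(−k_a t) = e^(−0.417×3.454) = 0.2369.
D = 15.25 × (0.7007 − 0.2369) + 2.23 × 0.2369 = 7.074 + 0.5283 = 7.602 mg/L.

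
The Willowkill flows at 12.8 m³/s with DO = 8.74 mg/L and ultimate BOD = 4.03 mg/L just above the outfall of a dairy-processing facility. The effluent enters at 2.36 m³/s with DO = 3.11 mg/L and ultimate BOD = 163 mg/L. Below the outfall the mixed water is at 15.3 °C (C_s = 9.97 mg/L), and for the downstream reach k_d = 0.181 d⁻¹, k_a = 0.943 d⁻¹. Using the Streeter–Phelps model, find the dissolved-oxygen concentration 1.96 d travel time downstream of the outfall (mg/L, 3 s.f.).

Mixed DO = (12.8×8.74 + 2.36×3.11)/(12.8+2.36) = 119.2/15.16 = 7.864 mg/L.
Mixed L₀ = (12.8×4.03 + 2.36×163)/(15.16) = 436.3/15.16 = 28.78 mg/L.
Initial deficit D₀ = C_s − DO₀ = 9.97 − 7.864 = 2.106 mg/L.
D(1.96) = [0.181×28.78/(0.943−0.181)](e^(−0.181×1.96) − e^(−0.943×1.96)) + 2.106 e^(−0.943×1.96)
= 6.836 × (0.7013 − 0.1575) + 2.106 × 0.1575 = 4.049 mg/L.
DO = 9.97 − 4.049 = 5.921 mg/L.

DO ≈ 5.92 mg/L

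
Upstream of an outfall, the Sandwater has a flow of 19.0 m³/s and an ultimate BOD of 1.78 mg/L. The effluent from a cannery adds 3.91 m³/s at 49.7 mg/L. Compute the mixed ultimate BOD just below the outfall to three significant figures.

Flow-weighted mixing: C = (Q_r C_r + Q_w C_w)/(Q_r + Q_w)
= (19.0×1.78 + 3.91×49.7)/(19.0 + 3.91) = 228.1/22.91 = 9.958 mg/L.

9.96 mg/L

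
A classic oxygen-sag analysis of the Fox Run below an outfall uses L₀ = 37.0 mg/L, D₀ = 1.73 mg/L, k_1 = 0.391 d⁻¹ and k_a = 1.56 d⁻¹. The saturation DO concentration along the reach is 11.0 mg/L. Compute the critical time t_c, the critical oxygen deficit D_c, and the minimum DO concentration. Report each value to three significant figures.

t_c ≈ 1.05 d; D_c ≈ 6.14 mg/L; min DO ≈ 4.86 mg/L

With k_a/k_1 = 3.990 and 1 − D₀(k_a−k_1)/(k_1 L₀) = 0.8602,
t_c = ln(3.990 × 0.8602) / (1.56 − 0.391) = ln(3.432) / 1.169 = 1.233/1.169 = 1.055 d.
L(t_c) = L₀ e^(−k_1 t_c) = 37.0 × 0.6620 = 24.49 mg/L, and at the critical point k_a D_c = k_1 L, so D_c = (0.391/1.56) × 24.49 = 6.139 mg/L.
Minimum DO = C_s − D_c = 11.0 − 6.139 = 4.861 mg/L.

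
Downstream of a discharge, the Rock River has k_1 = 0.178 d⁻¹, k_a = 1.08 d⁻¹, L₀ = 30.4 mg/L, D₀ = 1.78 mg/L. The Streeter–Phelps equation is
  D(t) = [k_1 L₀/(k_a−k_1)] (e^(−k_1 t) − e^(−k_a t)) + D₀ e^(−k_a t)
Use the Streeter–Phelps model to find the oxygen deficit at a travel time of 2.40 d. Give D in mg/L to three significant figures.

D ≈ 3.60 mg/L

k_1 L₀/(k_a−k_1) = 0.178×30.4/(1.08−0.178) = 5.411/0.9020 = 5.999 mg/L.
e^(−k_1 t) = e^(−0.178×2.400) = 0.6523; e^(−k_a t) = e^(−1.08×2.400) = 0.07487.
D = 5.999 × (0.6523 − 0.07487) + 1.78 × 0.07487 = 3.464 + 0.1333 = 3.598 mg/L.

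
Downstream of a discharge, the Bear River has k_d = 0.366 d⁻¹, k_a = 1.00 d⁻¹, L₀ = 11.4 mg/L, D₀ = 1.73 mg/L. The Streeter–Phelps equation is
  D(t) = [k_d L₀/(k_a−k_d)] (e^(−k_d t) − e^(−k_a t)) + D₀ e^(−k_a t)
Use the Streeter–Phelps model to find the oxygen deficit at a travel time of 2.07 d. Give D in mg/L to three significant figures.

D ≈ 2.47 mg/L

k_d L₀/(k_a−k_d) = 0.366×11.4/(1.00−0.366) = 4.172/0.6340 = 6.581 mg/L.
e^(−k_d t) = e^(−0.366×2.070) = 0.4688; e^(−k_a t) = e^(−1.00×2.070) = 0.1262.
D = 6.581 × (0.4688 − 0.1262) + 1.73 × 0.1262 = 2.255 + 0.2183 = 2.473 mg/L.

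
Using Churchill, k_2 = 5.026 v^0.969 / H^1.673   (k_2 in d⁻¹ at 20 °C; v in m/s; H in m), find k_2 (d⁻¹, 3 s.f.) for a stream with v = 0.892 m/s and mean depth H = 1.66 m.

k_2 ≈ 1.93 d⁻¹

k_2 = 5.026 × 0.892^0.969 / 1.66^1.673 = 5.026 × 0.8952 / 2.335 = 1.927 d⁻¹.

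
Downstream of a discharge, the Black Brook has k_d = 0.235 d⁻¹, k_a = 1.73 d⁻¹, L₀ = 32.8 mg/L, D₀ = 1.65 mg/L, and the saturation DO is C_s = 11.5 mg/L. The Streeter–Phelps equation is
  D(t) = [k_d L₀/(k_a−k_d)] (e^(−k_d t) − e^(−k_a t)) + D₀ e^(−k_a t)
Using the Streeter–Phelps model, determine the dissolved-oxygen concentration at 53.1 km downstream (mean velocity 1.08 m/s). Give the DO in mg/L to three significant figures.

Travel time t = x/v = 53.1 km / (1.08 m/s) = 53100 m / 1.08 m/s = 49170 s = 0.5691 d.
k_d L₀/(k_a−k_d) = 0.235×32.8/(1.73−0.235) = 7.708/1.495 = 5.156 mg/L.
e^(−k_d t) = e^(−0.235×0.5691) = 0.8748; e^(−k_a t) = e^(−1.73×0.5691) = 0.3736.
D = 5.156 × (0.8748 − 0.3736) + 1.65 × 0.3736 = 2.584 + 0.6165 = 3.201 mg/L.
DO = C_s − D = 11.5 − 3.201 = 8.299 mg/L.

DO ≈ 8.30 mg/L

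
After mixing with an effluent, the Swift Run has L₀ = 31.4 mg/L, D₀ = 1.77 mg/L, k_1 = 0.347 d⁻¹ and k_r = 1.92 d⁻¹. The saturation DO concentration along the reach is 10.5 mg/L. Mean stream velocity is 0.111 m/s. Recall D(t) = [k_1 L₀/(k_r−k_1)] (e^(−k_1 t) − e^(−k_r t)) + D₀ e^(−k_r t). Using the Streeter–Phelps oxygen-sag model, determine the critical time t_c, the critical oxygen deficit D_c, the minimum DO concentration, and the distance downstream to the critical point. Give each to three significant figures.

With k_r/k_1 = 5.533 and 1 − D₀(k_r−k_1)/(k_1 L₀) = 0.7445,
t_c = ln(5.533 × 0.7445) / (1.92 − 0.347) = ln(4.119) / 1.573 = 1.416/1.573 = 0.9000 d.
D_c = (k_1/k_r) L₀ e^(−k_1 t_c) = (0.347/1.92) × 31.4 × e^(−0.347×0.9000) = 0.1807 × 31.4 × 0.7318 = 4.153 mg/L.
Minimum DO = C_s − D_c = 10.5 − 4.153 = 6.347 mg/L.
x_c = v t_c = 0.111 m/s × 0.9000 d × 86400 s/d = 8631 m ≈ 8.63 km.

t_c ≈ 0.900 d; D_c ≈ 4.15 mg/L; min DO ≈ 6.35 mg/L; x_c ≈ 8.63 km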